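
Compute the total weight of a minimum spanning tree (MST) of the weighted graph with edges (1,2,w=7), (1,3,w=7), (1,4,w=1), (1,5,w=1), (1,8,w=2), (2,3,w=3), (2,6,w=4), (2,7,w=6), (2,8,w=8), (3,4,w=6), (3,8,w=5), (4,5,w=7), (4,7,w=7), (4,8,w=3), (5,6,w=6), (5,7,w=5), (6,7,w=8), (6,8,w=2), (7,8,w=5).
18 (MST edges: (1,4,w=1), (1,5,w=1), (1,8,w=2), (2,3,w=3), (2,6,w=4), (5,7,w=5), (6,8,w=2); sum of weights 1 + 1 + 2 + 3 + 4 + 5 + 2 = 18)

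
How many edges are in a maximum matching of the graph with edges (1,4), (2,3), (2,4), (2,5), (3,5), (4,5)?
2 (matching: (2,3), (4,5); upper bound floor(n/2) = floor(5/2) = 2)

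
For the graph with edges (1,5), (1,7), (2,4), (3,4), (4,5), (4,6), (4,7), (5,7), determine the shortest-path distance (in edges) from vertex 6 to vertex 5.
2 (path: 6 -> 4 -> 5, 2 edges)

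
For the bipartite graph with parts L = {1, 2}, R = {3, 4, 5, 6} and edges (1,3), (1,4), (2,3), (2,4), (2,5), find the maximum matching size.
2 (matching: (1,4), (2,5); upper bound min(|L|,|R|) = min(2,4) = 2)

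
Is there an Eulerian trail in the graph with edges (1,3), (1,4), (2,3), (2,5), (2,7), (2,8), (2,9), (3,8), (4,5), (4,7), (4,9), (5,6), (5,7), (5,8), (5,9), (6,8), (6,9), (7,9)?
No (4 vertices have odd degree: {2, 3, 6, 9}; Eulerian path requires 0 or 2)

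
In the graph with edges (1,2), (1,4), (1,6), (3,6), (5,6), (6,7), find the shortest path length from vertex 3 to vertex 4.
3 (path: 3 -> 6 -> 1 -> 4, 3 edges)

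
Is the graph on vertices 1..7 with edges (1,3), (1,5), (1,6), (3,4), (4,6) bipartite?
Yes. Partition: {1, 2, 4, 7}, {3, 5, 6}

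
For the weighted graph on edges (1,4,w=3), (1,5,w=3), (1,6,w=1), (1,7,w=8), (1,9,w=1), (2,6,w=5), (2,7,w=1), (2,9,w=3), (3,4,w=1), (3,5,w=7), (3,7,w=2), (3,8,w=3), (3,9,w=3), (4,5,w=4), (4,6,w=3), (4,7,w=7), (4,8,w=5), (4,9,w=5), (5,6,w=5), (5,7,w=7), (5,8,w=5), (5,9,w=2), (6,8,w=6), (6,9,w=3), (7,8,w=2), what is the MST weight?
13 (MST edges: (1,4,w=3), (1,6,w=1), (1,9,w=1), (2,7,w=1), (3,4,w=1), (3,7,w=2), (5,9,w=2), (7,8,w=2); sum of weights 3 + 1 + 1 + 1 + 1 + 2 + 2 + 2 = 13)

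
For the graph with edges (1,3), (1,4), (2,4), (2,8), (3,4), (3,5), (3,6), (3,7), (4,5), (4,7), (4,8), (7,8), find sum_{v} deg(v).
24 (handshake: sum of degrees = 2|E| = 2 x 12 = 24)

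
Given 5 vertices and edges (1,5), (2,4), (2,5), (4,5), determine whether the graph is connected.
No, it has 2 components: {1, 2, 4, 5}, {3}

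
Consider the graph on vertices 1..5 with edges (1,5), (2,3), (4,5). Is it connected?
No, it has 2 components: {1, 4, 5}, {2, 3}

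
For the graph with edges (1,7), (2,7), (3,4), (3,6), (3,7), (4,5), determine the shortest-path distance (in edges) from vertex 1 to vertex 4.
3 (path: 1 -> 7 -> 3 -> 4, 3 edges)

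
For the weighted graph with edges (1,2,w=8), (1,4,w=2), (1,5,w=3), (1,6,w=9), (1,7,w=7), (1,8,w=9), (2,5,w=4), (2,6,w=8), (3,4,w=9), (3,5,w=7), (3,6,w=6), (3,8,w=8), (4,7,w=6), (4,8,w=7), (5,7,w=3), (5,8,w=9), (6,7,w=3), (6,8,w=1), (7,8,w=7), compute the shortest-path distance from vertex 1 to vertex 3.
10 (path: 1 -> 5 -> 3; weights 3 + 7 = 10)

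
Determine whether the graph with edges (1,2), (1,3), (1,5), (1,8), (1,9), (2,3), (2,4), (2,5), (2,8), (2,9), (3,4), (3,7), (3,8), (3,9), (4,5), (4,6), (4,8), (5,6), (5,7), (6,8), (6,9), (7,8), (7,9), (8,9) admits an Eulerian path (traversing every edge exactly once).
No (4 vertices have odd degree: {1, 4, 5, 8}; Eulerian path requires 0 or 2)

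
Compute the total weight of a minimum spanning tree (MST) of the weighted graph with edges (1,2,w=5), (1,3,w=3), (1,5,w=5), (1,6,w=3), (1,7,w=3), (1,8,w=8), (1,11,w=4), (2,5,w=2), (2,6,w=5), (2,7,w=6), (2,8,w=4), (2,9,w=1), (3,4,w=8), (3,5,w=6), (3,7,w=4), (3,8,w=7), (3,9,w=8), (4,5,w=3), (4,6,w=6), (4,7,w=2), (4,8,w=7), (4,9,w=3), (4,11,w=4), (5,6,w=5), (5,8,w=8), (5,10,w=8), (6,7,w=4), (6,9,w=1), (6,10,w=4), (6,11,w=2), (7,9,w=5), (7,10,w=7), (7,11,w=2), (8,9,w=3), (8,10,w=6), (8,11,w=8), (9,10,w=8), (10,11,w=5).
23 (MST edges: (1,3,w=3), (1,6,w=3), (2,5,w=2), (2,9,w=1), (4,7,w=2), (6,9,w=1), (6,10,w=4), (6,11,w=2), (7,11,w=2), (8,9,w=3); sum of weights 3 + 3 + 2 + 1 + 2 + 1 + 4 + 2 + 2 + 3 = 23)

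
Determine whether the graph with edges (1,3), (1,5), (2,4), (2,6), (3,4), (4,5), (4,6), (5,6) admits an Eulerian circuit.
No (2 vertices have odd degree: {5, 6}; Eulerian circuit requires 0)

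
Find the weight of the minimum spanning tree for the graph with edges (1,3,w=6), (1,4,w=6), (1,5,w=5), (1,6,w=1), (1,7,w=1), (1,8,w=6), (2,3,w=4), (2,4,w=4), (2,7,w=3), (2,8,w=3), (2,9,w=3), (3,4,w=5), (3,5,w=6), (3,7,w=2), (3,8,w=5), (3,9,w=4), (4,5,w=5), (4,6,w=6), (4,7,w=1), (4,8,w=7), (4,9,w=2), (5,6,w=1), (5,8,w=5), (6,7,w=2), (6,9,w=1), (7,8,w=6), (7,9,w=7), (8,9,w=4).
13 (MST edges: (1,6,w=1), (1,7,w=1), (2,7,w=3), (2,8,w=3), (3,7,w=2), (4,7,w=1), (5,6,w=1), (6,9,w=1); sum of weights 1 + 1 + 3 + 3 + 2 + 1 + 1 + 1 = 13)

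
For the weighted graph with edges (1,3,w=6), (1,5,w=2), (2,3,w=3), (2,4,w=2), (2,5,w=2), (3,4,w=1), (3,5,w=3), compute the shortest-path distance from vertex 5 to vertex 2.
2 (path: 5 -> 2; weights 2 = 2)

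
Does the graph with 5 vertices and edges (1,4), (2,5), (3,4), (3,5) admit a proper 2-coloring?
Yes. Partition: {1, 2, 3}, {4, 5}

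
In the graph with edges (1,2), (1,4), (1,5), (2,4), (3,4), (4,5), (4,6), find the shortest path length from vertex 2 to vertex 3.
2 (path: 2 -> 4 -> 3, 2 edges)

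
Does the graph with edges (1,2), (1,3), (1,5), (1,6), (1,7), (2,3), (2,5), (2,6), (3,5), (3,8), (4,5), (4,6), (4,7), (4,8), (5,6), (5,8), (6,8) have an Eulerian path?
Yes (the graph is connected and exactly 2 vertices have odd degree: {1, 6}; any Eulerian path must start and end at those)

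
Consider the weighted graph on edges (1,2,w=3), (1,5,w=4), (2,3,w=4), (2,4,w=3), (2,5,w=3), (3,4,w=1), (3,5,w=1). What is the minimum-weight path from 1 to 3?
5 (path: 1 -> 5 -> 3; weights 4 + 1 = 5)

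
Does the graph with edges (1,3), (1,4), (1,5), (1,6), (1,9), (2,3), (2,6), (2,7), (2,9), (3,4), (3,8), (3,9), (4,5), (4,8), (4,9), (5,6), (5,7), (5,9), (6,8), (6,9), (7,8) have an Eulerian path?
No (6 vertices have odd degree: {1, 3, 4, 5, 6, 7}; Eulerian path requires 0 or 2)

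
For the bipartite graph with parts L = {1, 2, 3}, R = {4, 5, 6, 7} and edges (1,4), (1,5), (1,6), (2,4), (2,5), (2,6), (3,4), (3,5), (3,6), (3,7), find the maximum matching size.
3 (matching: (1,6), (2,5), (3,7); upper bound min(|L|,|R|) = min(3,4) = 3)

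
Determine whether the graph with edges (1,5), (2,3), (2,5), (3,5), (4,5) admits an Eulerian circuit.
No (2 vertices have odd degree: {1, 4}; Eulerian circuit requires 0)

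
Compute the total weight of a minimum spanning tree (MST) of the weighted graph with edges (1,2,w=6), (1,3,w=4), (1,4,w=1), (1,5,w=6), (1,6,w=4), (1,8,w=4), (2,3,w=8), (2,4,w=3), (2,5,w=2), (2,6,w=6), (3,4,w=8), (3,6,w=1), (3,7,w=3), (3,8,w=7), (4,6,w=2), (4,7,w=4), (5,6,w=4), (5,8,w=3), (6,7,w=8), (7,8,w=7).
15 (MST edges: (1,4,w=1), (2,4,w=3), (2,5,w=2), (3,6,w=1), (3,7,w=3), (4,6,w=2), (5,8,w=3); sum of weights 1 + 3 + 2 + 1 + 3 + 2 + 3 = 15)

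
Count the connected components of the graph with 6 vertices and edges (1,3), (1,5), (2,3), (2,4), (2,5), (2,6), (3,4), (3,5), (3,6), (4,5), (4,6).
1 (components: {1, 2, 3, 4, 5, 6})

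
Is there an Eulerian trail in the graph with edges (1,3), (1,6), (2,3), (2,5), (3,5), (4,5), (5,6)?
Yes (the graph is connected and exactly 2 vertices have odd degree: {3, 4}; any Eulerian path must start and end at those)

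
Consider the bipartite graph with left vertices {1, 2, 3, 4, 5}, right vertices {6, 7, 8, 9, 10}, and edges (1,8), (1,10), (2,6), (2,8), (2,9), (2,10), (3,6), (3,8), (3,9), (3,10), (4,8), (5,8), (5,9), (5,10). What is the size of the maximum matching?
4 (matching: (1,10), (2,9), (3,6), (4,8); upper bound min(|L|,|R|) = min(5,5) = 5)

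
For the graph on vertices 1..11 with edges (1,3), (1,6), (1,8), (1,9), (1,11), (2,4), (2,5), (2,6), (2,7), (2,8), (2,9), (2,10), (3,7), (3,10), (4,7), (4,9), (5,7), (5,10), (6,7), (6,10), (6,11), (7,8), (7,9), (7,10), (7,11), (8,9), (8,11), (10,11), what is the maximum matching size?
5 (matching: (1,8), (2,4), (5,10), (6,11), (7,9); upper bound floor(n/2) = floor(11/2) = 5)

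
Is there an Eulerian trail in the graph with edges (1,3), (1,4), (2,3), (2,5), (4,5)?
Yes — and in fact it has an Eulerian circuit (the graph is connected and all 5 vertices have even degree)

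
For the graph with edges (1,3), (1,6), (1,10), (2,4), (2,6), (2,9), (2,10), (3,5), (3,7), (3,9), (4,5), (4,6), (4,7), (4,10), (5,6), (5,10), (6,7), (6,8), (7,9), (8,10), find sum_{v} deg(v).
40 (handshake: sum of degrees = 2|E| = 2 x 20 = 40)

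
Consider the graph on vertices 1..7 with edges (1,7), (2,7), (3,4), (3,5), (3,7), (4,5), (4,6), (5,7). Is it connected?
Yes (BFS from 1 visits [1, 7, 2, 3, 5, 4, 6] — all 7 vertices reached)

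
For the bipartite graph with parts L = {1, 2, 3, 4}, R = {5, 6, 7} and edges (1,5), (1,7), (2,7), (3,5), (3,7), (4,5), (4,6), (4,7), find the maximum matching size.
3 (matching: (1,7), (3,5), (4,6); upper bound min(|L|,|R|) = min(4,3) = 3)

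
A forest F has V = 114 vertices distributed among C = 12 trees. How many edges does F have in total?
102 (Each of the 12 component trees on V_i vertices has V_i - 1 edges; summing gives V - C = 114 - 12 = 102)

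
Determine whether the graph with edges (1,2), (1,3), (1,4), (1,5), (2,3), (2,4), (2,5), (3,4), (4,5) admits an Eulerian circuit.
No (2 vertices have odd degree: {3, 5}; Eulerian circuit requires 0)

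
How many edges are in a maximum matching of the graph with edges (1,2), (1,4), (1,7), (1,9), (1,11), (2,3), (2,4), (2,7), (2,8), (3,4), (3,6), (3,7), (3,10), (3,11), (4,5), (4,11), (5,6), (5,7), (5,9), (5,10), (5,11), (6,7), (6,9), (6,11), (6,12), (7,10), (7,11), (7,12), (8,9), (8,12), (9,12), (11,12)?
6 (matching: (1,4), (2,7), (3,11), (5,10), (6,12), (8,9); upper bound floor(n/2) = floor(12/2) = 6)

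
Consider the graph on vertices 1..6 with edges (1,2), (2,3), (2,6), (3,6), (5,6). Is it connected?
No, it has 2 components: {1, 2, 3, 5, 6}, {4}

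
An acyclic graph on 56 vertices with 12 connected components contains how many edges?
44 (Each of the 12 component trees on V_i vertices has V_i - 1 edges; summing gives V - C = 56 - 12 = 44)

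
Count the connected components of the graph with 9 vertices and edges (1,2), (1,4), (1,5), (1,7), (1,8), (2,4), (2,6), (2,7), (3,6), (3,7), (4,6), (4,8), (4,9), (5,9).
1 (components: {1, 2, 3, 4, 5, 6, 7, 8, 9})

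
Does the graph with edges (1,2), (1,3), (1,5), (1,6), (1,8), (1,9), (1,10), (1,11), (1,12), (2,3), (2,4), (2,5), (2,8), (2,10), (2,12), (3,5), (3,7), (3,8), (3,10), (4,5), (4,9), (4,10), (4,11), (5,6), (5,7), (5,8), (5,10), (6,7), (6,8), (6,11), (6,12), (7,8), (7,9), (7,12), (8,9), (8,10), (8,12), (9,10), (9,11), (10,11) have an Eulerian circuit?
No (6 vertices have odd degree: {1, 2, 4, 8, 11, 12}; Eulerian circuit requires 0)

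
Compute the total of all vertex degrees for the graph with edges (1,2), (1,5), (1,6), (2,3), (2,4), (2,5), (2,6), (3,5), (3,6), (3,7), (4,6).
22 (handshake: sum of degrees = 2|E| = 2 x 11 = 22)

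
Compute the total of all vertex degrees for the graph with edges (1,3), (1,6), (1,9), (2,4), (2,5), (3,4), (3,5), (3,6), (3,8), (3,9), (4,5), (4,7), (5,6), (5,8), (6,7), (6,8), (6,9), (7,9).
36 (handshake: sum of degrees = 2|E| = 2 x 18 = 36)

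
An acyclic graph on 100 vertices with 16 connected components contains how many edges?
84 (Each of the 16 component trees on V_i vertices has V_i - 1 edges; summing gives V - C = 100 - 16 = 84)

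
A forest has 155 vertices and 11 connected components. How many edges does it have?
144 (Each of the 11 component trees on V_i vertices has V_i - 1 edges; summing gives V - C = 155 - 11 = 144)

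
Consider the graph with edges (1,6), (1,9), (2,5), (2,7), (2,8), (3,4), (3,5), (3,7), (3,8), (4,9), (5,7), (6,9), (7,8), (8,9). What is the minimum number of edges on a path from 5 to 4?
2 (path: 5 -> 3 -> 4, 2 edges)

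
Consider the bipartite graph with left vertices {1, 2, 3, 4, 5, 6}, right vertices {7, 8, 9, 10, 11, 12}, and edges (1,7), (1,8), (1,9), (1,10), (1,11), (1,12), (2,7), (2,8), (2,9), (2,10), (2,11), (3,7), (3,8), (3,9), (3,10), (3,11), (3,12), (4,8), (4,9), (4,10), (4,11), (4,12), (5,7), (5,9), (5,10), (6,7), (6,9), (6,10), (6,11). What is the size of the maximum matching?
6 (matching: (1,12), (2,11), (3,10), (4,8), (5,9), (6,7); upper bound min(|L|,|R|) = min(6,6) = 6)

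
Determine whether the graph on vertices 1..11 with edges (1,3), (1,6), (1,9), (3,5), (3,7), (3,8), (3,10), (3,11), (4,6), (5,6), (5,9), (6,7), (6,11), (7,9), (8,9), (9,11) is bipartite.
Yes. Partition: {1, 2, 4, 5, 7, 8, 10, 11}, {3, 6, 9}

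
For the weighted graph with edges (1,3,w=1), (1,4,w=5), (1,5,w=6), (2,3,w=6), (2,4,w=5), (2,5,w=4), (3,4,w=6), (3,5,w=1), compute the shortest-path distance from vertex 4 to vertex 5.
7 (path: 4 -> 3 -> 5; weights 6 + 1 = 7)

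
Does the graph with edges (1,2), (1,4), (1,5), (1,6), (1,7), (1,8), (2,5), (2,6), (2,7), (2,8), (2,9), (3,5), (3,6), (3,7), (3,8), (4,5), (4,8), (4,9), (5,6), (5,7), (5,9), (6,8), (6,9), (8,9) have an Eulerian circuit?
No (2 vertices have odd degree: {5, 9}; Eulerian circuit requires 0)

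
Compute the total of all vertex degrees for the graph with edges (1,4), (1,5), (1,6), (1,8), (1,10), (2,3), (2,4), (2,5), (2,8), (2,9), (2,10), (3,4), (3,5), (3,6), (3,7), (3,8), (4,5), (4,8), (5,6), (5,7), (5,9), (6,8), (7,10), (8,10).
48 (handshake: sum of degrees = 2|E| = 2 x 24 = 48)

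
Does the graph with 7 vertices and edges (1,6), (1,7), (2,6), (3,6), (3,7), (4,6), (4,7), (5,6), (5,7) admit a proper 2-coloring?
Yes. Partition: {1, 2, 3, 4, 5}, {6, 7}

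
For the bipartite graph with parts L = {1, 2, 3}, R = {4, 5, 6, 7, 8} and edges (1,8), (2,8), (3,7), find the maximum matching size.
2 (matching: (1,8), (3,7); upper bound min(|L|,|R|) = min(3,5) = 3)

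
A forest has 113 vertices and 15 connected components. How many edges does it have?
98 (Each of the 15 component trees on V_i vertices has V_i - 1 edges; summing gives V - C = 113 - 15 = 98)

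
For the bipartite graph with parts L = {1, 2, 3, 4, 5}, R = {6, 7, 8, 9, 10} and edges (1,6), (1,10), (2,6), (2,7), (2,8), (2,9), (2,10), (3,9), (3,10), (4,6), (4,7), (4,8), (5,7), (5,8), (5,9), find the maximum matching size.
5 (matching: (1,10), (2,6), (3,9), (4,8), (5,7); upper bound min(|L|,|R|) = min(5,5) = 5)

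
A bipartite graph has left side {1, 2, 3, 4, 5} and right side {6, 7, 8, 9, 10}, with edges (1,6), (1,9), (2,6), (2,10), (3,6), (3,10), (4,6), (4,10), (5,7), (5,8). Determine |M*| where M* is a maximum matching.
4 (matching: (1,9), (2,10), (3,6), (5,8); upper bound min(|L|,|R|) = min(5,5) = 5)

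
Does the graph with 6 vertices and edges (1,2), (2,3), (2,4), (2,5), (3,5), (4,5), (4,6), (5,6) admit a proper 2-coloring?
No (odd cycle of length 3: 5 -> 2 -> 3 -> 5)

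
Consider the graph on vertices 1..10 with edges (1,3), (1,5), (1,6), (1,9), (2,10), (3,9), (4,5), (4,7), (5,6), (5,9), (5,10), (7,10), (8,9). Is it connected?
Yes (BFS from 1 visits [1, 3, 5, 6, 9, 4, 10, 8, 7, 2] — all 10 vertices reached)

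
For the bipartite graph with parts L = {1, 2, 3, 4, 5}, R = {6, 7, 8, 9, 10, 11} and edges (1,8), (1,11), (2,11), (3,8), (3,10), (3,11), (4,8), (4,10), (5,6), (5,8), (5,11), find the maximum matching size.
4 (matching: (1,11), (3,10), (4,8), (5,6); upper bound min(|L|,|R|) = min(5,6) = 5)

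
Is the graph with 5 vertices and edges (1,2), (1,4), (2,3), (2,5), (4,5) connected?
Yes (BFS from 1 visits [1, 2, 4, 3, 5] — all 5 vertices reached)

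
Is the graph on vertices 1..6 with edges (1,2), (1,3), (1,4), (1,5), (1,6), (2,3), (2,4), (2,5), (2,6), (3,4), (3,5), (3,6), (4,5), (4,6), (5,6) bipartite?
No (odd cycle of length 3: 2 -> 1 -> 5 -> 2)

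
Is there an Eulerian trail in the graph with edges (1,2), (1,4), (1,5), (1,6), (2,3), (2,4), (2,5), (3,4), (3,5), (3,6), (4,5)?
Yes — and in fact it has an Eulerian circuit (the graph is connected and all 6 vertices have even degree)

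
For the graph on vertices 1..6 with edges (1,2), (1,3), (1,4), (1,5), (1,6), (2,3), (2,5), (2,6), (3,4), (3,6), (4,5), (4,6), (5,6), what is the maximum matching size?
3 (matching: (1,4), (2,5), (3,6); upper bound floor(n/2) = floor(6/2) = 3)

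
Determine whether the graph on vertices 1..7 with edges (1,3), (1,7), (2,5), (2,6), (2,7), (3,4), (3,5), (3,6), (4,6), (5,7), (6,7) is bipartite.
No (odd cycle of length 3: 2 -> 7 -> 6 -> 2)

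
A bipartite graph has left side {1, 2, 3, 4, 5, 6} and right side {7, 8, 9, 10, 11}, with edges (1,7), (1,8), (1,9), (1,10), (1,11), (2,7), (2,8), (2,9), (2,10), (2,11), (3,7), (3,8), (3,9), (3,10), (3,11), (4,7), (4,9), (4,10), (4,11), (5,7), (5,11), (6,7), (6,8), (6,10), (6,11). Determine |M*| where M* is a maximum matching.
5 (matching: (1,11), (2,10), (3,9), (4,7), (6,8); upper bound min(|L|,|R|) = min(6,5) = 5)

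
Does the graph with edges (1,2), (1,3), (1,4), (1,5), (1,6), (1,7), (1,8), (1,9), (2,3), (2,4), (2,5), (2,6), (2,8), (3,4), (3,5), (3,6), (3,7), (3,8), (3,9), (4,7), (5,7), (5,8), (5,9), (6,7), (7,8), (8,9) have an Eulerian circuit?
Yes (the graph is connected and all 9 vertices have even degree)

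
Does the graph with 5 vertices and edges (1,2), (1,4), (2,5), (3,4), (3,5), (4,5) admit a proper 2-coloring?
No (odd cycle of length 5: 5 -> 2 -> 1 -> 4 -> 3 -> 5)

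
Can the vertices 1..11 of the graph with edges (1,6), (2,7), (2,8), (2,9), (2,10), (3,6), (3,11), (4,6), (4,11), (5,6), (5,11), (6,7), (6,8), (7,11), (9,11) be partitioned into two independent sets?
Yes. Partition: {1, 3, 4, 5, 7, 8, 9, 10}, {2, 6, 11}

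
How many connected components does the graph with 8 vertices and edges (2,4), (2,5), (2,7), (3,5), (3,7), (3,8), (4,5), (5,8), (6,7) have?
2 (components: {1}, {2, 3, 4, 5, 6, 7, 8})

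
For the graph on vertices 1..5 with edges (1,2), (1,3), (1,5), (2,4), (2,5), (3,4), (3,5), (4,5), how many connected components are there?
1 (components: {1, 2, 3, 4, 5})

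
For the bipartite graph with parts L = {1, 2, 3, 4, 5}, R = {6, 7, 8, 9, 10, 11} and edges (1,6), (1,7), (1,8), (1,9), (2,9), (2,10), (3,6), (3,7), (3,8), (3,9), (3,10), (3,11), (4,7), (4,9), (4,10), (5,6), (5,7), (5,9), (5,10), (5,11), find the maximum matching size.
5 (matching: (1,9), (2,10), (3,8), (4,7), (5,11); upper bound min(|L|,|R|) = min(5,6) = 5)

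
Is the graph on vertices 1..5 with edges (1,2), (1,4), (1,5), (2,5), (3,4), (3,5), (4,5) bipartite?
No (odd cycle of length 3: 2 -> 1 -> 5 -> 2)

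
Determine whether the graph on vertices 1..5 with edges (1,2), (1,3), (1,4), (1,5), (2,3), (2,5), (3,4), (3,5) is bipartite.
No (odd cycle of length 3: 3 -> 1 -> 4 -> 3)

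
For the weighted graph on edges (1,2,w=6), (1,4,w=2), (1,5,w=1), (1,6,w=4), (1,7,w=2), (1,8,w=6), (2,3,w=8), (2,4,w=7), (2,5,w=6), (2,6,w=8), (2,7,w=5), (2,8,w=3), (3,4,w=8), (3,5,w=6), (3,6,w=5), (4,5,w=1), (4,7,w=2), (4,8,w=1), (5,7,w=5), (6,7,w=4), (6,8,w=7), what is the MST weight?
17 (MST edges: (1,5,w=1), (1,6,w=4), (1,7,w=2), (2,8,w=3), (3,6,w=5), (4,5,w=1), (4,8,w=1); sum of weights 1 + 4 + 2 + 3 + 5 + 1 + 1 = 17)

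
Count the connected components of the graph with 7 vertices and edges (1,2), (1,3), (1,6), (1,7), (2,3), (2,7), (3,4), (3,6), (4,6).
2 (components: {1, 2, 3, 4, 6, 7}, {5})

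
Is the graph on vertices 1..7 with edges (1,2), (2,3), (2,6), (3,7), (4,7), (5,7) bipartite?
Yes. Partition: {1, 3, 4, 5, 6}, {2, 7}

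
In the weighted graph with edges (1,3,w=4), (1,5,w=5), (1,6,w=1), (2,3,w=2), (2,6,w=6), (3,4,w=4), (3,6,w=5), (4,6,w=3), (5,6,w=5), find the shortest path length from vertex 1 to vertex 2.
6 (path: 1 -> 3 -> 2; weights 4 + 2 = 6)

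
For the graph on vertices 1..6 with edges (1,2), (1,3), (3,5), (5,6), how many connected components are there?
2 (components: {1, 2, 3, 5, 6}, {4})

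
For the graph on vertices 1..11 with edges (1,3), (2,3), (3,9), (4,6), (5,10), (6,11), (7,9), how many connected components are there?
4 (components: {1, 2, 3, 7, 9}, {4, 6, 11}, {5, 10}, {8})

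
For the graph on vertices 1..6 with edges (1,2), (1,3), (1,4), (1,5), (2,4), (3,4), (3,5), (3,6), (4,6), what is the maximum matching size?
3 (matching: (1,5), (2,4), (3,6); upper bound floor(n/2) = floor(6/2) = 3)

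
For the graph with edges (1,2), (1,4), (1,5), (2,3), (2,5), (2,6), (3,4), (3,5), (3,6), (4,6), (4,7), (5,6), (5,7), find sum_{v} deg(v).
26 (handshake: sum of degrees = 2|E| = 2 x 13 = 26)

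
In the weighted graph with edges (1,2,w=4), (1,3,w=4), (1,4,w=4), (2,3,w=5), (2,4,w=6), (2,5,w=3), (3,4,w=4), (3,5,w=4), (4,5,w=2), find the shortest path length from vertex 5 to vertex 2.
3 (path: 5 -> 2; weights 3 = 3)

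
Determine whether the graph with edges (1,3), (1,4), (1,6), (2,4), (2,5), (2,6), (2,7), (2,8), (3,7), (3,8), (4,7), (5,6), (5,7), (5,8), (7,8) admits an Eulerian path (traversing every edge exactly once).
No (6 vertices have odd degree: {1, 2, 3, 4, 6, 7}; Eulerian path requires 0 or 2)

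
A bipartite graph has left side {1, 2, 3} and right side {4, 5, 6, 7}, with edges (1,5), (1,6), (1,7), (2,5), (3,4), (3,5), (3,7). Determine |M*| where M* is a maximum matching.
3 (matching: (1,6), (2,5), (3,7); upper bound min(|L|,|R|) = min(3,4) = 3)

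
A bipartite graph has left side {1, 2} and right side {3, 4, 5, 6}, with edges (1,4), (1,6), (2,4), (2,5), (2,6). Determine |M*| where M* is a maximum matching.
2 (matching: (1,6), (2,5); upper bound min(|L|,|R|) = min(2,4) = 2)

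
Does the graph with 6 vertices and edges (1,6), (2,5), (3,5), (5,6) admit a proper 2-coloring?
Yes. Partition: {1, 4, 5}, {2, 3, 6}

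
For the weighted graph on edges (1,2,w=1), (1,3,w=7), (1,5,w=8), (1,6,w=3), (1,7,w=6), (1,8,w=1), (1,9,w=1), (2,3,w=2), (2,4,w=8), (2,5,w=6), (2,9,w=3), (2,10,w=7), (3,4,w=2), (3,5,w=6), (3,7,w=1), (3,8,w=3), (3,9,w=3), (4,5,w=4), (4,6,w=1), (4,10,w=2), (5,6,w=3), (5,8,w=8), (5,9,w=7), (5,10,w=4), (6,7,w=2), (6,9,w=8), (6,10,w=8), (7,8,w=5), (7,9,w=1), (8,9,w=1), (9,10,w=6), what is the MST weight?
13 (MST edges: (1,2,w=1), (1,8,w=1), (1,9,w=1), (3,4,w=2), (3,7,w=1), (4,6,w=1), (4,10,w=2), (5,6,w=3), (7,9,w=1); sum of weights 1 + 1 + 1 + 2 + 1 + 1 + 2 + 3 + 1 = 13)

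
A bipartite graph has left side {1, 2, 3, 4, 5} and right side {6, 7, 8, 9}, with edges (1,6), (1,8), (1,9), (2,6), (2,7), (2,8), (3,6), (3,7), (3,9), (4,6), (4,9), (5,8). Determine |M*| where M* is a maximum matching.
4 (matching: (1,9), (2,8), (3,7), (4,6); upper bound min(|L|,|R|) = min(5,4) = 4)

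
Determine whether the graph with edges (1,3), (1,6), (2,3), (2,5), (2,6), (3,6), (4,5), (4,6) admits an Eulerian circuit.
No (2 vertices have odd degree: {2, 3}; Eulerian circuit requires 0)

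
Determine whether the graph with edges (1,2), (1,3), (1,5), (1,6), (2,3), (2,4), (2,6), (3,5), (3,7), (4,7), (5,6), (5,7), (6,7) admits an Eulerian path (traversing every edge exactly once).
Yes — and in fact it has an Eulerian circuit (the graph is connected and all 7 vertices have even degree)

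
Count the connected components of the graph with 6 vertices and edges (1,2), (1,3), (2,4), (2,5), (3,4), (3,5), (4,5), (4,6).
1 (components: {1, 2, 3, 4, 5, 6})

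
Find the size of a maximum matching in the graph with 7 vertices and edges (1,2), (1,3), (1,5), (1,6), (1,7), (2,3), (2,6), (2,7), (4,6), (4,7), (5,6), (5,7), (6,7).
3 (matching: (1,2), (4,7), (5,6); upper bound floor(n/2) = floor(7/2) = 3)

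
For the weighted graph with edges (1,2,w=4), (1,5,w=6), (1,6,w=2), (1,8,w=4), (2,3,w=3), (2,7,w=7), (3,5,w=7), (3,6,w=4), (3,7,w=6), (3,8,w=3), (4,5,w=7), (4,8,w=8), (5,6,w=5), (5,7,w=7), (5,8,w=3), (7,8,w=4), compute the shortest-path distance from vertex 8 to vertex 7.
4 (path: 8 -> 7; weights 4 = 4)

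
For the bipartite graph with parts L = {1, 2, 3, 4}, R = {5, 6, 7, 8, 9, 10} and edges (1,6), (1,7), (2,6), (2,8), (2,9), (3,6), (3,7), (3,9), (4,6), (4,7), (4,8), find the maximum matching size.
4 (matching: (1,7), (2,9), (3,6), (4,8); upper bound min(|L|,|R|) = min(4,6) = 4)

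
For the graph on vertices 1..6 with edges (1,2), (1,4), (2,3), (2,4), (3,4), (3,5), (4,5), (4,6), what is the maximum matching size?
3 (matching: (1,2), (3,5), (4,6); upper bound floor(n/2) = floor(6/2) = 3)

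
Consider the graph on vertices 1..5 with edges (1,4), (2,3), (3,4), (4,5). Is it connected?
Yes (BFS from 1 visits [1, 4, 3, 5, 2] — all 5 vertices reached)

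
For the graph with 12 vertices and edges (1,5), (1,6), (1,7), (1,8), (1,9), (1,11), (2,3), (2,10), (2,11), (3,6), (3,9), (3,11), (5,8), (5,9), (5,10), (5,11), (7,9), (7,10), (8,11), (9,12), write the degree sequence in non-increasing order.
[6, 5, 5, 5, 4, 3, 3, 3, 3, 2, 1, 0] (degrees: deg(1)=6, deg(2)=3, deg(3)=4, deg(4)=0, deg(5)=5, deg(6)=2, deg(7)=3, deg(8)=3, deg(9)=5, deg(10)=3, deg(11)=5, deg(12)=1)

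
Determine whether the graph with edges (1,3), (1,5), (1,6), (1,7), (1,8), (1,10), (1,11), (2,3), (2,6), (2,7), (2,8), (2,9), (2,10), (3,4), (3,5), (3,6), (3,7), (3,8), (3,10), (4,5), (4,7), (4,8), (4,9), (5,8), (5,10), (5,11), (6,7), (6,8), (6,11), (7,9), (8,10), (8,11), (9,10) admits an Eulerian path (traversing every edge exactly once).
Yes (the graph is connected and exactly 2 vertices have odd degree: {1, 4}; any Eulerian path must start and end at those)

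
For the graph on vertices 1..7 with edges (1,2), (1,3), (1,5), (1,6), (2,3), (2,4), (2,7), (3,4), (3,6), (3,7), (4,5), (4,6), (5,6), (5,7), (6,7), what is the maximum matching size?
3 (matching: (1,6), (3,7), (4,5); upper bound floor(n/2) = floor(7/2) = 3)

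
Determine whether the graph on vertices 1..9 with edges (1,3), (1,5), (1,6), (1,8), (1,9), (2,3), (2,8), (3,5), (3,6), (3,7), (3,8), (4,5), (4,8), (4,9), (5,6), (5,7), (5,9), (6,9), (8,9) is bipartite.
No (odd cycle of length 3: 5 -> 1 -> 6 -> 5)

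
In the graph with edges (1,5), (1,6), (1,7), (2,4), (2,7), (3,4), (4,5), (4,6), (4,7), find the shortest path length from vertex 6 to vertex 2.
2 (path: 6 -> 4 -> 2, 2 edges)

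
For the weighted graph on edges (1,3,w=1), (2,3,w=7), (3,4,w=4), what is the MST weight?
12 (MST edges: (1,3,w=1), (2,3,w=7), (3,4,w=4); sum of weights 1 + 7 + 4 = 12)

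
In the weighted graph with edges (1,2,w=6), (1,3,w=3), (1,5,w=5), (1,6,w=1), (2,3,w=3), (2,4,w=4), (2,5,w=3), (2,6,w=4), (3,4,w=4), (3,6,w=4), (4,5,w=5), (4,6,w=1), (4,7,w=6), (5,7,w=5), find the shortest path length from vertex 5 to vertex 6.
6 (path: 5 -> 4 -> 6; weights 5 + 1 = 6)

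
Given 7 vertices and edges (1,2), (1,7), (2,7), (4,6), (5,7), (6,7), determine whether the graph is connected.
No, it has 2 components: {1, 2, 4, 5, 6, 7}, {3}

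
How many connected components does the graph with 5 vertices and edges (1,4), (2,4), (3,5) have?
2 (components: {1, 2, 4}, {3, 5})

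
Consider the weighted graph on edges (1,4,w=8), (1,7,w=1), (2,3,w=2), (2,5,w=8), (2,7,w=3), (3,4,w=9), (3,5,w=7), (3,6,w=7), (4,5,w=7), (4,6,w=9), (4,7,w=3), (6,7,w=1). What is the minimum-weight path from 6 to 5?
11 (path: 6 -> 7 -> 4 -> 5; weights 1 + 3 + 7 = 11)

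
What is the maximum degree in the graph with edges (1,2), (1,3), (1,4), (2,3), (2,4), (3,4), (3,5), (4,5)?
4 (attained at vertices 3, 4)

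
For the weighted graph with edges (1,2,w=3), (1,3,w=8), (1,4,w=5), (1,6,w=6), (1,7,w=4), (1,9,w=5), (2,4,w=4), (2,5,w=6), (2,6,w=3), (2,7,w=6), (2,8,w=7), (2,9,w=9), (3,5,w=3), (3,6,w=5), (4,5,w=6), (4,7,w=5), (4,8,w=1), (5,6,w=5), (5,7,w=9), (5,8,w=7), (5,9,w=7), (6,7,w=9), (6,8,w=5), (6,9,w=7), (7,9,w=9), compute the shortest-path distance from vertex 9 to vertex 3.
10 (path: 9 -> 5 -> 3; weights 7 + 3 = 10)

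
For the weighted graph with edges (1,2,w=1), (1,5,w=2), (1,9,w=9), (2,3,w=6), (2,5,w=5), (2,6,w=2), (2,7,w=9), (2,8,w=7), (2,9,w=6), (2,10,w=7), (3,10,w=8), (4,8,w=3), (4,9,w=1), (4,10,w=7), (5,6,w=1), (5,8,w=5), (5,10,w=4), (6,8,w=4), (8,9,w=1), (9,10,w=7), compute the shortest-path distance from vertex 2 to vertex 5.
3 (path: 2 -> 1 -> 5; weights 1 + 2 = 3)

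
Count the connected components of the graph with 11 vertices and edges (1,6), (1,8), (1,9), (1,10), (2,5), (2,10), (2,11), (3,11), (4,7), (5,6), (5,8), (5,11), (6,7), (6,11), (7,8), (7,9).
1 (components: {1, 2, 3, 4, 5, 6, 7, 8, 9, 10, 11})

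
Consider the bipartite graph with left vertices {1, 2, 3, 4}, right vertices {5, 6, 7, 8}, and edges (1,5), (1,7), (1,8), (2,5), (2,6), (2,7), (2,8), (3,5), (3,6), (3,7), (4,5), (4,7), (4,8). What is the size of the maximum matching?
4 (matching: (1,8), (2,7), (3,6), (4,5); upper bound min(|L|,|R|) = min(4,4) = 4)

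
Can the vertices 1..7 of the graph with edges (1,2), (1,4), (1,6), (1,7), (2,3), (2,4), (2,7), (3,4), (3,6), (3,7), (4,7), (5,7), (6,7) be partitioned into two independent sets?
No (odd cycle of length 3: 2 -> 1 -> 4 -> 2)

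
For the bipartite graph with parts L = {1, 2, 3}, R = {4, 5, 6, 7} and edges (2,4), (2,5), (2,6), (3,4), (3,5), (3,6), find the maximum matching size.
2 (matching: (2,6), (3,5); upper bound min(|L|,|R|) = min(3,4) = 3)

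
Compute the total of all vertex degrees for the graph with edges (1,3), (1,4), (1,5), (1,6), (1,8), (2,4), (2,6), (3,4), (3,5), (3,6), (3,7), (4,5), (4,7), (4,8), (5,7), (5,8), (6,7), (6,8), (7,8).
38 (handshake: sum of degrees = 2|E| = 2 x 19 = 38)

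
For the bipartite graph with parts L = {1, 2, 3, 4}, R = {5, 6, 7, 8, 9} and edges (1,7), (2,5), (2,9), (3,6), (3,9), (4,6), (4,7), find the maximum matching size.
4 (matching: (1,7), (2,5), (3,9), (4,6); upper bound min(|L|,|R|) = min(4,5) = 4)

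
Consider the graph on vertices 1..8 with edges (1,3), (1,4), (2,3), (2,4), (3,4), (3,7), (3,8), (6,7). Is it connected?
No, it has 2 components: {1, 2, 3, 4, 6, 7, 8}, {5}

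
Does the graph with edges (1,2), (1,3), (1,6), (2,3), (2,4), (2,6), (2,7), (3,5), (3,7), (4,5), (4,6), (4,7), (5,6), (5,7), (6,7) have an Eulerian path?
No (4 vertices have odd degree: {1, 2, 6, 7}; Eulerian path requires 0 or 2)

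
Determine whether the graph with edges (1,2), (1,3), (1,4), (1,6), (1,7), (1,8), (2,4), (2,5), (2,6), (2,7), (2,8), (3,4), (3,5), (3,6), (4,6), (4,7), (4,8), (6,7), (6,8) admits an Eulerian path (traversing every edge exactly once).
Yes — and in fact it has an Eulerian circuit (the graph is connected and all 8 vertices have even degree)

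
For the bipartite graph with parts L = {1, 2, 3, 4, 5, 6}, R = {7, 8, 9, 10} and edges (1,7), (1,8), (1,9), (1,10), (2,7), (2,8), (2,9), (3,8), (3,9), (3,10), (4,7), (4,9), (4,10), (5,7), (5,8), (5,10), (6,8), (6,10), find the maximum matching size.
4 (matching: (1,10), (2,9), (3,8), (4,7); upper bound min(|L|,|R|) = min(6,4) = 4)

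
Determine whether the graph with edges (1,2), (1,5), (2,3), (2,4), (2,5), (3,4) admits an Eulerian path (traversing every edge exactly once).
Yes — and in fact it has an Eulerian circuit (the graph is connected and all 5 vertices have even degree)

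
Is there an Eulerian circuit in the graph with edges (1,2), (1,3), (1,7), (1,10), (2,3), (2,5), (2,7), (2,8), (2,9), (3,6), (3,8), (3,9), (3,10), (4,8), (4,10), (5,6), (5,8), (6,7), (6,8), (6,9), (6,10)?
No (4 vertices have odd degree: {5, 7, 8, 9}; Eulerian circuit requires 0)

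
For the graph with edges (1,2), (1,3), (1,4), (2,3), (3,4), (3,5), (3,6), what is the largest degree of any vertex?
5 (attained at vertex 3)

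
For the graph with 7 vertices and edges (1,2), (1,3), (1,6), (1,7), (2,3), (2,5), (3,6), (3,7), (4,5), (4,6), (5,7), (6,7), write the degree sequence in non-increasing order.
[4, 4, 4, 4, 3, 3, 2] (degrees: deg(1)=4, deg(2)=3, deg(3)=4, deg(4)=2, deg(5)=3, deg(6)=4, deg(7)=4)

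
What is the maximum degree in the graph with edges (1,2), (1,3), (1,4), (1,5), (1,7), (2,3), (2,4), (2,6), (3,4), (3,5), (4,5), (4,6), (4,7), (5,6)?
6 (attained at vertex 4)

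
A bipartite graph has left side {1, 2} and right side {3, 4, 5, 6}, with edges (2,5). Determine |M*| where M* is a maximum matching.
1 (matching: (2,5); upper bound min(|L|,|R|) = min(2,4) = 2)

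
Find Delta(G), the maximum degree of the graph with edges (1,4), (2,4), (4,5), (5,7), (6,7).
3 (attained at vertex 4)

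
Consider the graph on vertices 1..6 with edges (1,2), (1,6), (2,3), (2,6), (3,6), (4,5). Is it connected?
No, it has 2 components: {1, 2, 3, 6}, {4, 5}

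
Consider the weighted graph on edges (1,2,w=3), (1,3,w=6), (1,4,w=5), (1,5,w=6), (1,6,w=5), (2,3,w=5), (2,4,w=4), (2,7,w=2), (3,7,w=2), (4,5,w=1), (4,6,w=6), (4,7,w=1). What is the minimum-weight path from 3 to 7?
2 (path: 3 -> 7; weights 2 = 2)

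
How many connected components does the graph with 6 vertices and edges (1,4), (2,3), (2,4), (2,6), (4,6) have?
2 (components: {1, 2, 3, 4, 6}, {5})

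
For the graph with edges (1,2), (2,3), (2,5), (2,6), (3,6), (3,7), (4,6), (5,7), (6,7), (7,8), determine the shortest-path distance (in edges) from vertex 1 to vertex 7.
3 (path: 1 -> 2 -> 6 -> 7, 3 edges)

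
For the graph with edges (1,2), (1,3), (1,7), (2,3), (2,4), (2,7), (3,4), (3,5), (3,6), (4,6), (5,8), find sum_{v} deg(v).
22 (handshake: sum of degrees = 2|E| = 2 x 11 = 22)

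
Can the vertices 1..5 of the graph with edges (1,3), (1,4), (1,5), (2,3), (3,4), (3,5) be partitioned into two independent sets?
No (odd cycle of length 3: 3 -> 1 -> 4 -> 3)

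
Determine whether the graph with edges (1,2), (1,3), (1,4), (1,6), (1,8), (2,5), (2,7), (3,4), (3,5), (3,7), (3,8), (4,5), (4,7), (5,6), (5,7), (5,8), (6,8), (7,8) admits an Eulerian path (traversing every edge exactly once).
No (6 vertices have odd degree: {1, 2, 3, 6, 7, 8}; Eulerian path requires 0 or 2)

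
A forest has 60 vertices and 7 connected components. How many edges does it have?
53 (Each of the 7 component trees on V_i vertices has V_i - 1 edges; summing gives V - C = 60 - 7 = 53)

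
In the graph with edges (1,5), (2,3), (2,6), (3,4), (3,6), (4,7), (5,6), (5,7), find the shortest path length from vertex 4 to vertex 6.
2 (path: 4 -> 3 -> 6, 2 edges)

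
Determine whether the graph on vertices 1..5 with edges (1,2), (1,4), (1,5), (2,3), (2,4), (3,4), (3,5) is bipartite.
No (odd cycle of length 3: 2 -> 1 -> 4 -> 2)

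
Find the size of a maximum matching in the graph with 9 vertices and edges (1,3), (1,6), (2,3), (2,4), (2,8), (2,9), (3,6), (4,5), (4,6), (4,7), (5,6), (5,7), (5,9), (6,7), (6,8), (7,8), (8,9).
4 (matching: (2,3), (4,6), (5,9), (7,8); upper bound floor(n/2) = floor(9/2) = 4)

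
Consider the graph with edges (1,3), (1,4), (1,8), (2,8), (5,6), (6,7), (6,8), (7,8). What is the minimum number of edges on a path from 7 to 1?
2 (path: 7 -> 8 -> 1, 2 edges)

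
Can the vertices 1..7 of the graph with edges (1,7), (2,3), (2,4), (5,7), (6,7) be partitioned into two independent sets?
Yes. Partition: {1, 2, 5, 6}, {3, 4, 7}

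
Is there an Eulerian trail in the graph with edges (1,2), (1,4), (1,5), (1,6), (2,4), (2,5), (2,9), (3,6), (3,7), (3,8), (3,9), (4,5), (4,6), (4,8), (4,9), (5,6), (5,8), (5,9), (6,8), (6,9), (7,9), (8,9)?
Yes (the graph is connected and exactly 2 vertices have odd degree: {8, 9}; any Eulerian path must start and end at those)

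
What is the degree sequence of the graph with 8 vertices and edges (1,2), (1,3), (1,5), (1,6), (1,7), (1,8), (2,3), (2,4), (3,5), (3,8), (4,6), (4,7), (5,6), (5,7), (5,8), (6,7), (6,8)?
[6, 5, 5, 4, 4, 4, 3, 3] (degrees: deg(1)=6, deg(2)=3, deg(3)=4, deg(4)=3, deg(5)=5, deg(6)=5, deg(7)=4, deg(8)=4)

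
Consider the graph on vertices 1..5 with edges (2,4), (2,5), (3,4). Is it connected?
No, it has 2 components: {1}, {2, 3, 4, 5}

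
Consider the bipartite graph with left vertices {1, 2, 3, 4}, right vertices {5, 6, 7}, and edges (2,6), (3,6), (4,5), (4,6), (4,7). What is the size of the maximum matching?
2 (matching: (2,6), (4,7); upper bound min(|L|,|R|) = min(4,3) = 3)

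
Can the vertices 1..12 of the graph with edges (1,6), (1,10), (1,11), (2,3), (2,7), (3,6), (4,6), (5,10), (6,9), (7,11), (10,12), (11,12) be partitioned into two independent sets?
Yes. Partition: {1, 3, 4, 5, 7, 8, 9, 12}, {2, 6, 10, 11}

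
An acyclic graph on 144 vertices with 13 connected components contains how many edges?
131 (Each of the 13 component trees on V_i vertices has V_i - 1 edges; summing gives V - C = 144 - 13 = 131)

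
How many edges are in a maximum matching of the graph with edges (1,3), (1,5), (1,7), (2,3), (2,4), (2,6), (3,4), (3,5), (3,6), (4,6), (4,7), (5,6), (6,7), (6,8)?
4 (matching: (1,5), (2,3), (4,7), (6,8); upper bound floor(n/2) = floor(8/2) = 4)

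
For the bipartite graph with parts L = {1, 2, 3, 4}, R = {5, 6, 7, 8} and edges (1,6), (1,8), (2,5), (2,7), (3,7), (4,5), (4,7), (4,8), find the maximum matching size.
4 (matching: (1,6), (2,5), (3,7), (4,8); upper bound min(|L|,|R|) = min(4,4) = 4)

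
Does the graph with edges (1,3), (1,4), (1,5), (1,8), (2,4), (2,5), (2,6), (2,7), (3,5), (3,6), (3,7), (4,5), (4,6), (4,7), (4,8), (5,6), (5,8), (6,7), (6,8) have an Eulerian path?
Yes — and in fact it has an Eulerian circuit (the graph is connected and all 8 vertices have even degree)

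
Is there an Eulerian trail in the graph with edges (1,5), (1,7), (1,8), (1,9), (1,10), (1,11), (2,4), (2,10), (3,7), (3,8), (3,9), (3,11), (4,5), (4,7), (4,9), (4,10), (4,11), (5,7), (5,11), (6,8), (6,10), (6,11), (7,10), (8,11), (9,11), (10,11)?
Yes (the graph is connected and exactly 2 vertices have odd degree: {6, 7}; any Eulerian path must start and end at those)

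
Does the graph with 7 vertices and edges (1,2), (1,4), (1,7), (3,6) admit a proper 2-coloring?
Yes. Partition: {1, 3, 5}, {2, 4, 6, 7}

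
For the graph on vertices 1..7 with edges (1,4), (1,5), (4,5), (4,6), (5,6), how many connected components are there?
4 (components: {1, 4, 5, 6}, {2}, {3}, {7})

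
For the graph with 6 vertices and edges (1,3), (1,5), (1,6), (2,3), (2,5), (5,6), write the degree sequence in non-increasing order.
[3, 3, 2, 2, 2, 0] (degrees: deg(1)=3, deg(2)=2, deg(3)=2, deg(4)=0, deg(5)=3, deg(6)=2)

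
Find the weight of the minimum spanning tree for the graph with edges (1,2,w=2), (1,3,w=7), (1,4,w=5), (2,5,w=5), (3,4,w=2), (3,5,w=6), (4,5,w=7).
14 (MST edges: (1,2,w=2), (1,4,w=5), (2,5,w=5), (3,4,w=2); sum of weights 2 + 5 + 5 + 2 = 14)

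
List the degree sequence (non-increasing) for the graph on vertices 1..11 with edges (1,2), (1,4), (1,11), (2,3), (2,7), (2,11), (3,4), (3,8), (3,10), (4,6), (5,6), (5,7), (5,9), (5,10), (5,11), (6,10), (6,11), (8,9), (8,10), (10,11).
[5, 5, 5, 4, 4, 4, 3, 3, 3, 2, 2] (degrees: deg(1)=3, deg(2)=4, deg(3)=4, deg(4)=3, deg(5)=5, deg(6)=4, deg(7)=2, deg(8)=3, deg(9)=2, deg(10)=5, deg(11)=5)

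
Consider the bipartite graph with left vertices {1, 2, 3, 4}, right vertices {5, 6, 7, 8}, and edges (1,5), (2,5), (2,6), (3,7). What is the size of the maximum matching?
3 (matching: (1,5), (2,6), (3,7); upper bound min(|L|,|R|) = min(4,4) = 4)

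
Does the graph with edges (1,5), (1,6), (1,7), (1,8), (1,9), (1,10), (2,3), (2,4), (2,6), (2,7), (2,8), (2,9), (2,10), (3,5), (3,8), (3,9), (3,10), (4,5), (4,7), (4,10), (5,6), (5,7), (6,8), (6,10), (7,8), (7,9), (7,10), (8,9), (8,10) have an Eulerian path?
No (8 vertices have odd degree: {2, 3, 5, 6, 7, 8, 9, 10}; Eulerian path requires 0 or 2)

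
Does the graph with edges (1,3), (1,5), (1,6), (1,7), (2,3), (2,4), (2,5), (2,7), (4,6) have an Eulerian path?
Yes — and in fact it has an Eulerian circuit (the graph is connected and all 7 vertices have even degree)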